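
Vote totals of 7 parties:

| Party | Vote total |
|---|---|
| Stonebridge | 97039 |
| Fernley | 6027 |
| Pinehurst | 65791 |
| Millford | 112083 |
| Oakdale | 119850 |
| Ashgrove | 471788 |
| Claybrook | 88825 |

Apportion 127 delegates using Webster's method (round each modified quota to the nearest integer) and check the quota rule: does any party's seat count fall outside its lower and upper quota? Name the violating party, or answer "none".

Ashgrove

Standard quotas: Stonebridge 12.819, Fernley 0.796, Pinehurst 8.691, Millford 14.806, Oakdale 15.832, Ashgrove 62.323, Claybrook 11.734.
Webster allocation: Stonebridge 13, Fernley 1, Pinehurst 9, Millford 15, Oakdale 16, Ashgrove 61, Claybrook 12.
Ashgrove has quota 62.323 (lower 62, upper 63) but receives 61 — outside the quota interval.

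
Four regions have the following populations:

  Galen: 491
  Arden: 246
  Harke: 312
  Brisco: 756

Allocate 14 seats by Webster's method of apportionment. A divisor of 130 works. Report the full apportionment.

Galen=4, Arden=2, Harke=2, Brisco=6

With modified divisor 130: modified quotas Galen 3.777, Arden 1.892, Harke 2.400, Brisco 5.815.
Rounding to the nearest integer: Galen 4, Arden 2, Harke 2, Brisco 6 (total 14).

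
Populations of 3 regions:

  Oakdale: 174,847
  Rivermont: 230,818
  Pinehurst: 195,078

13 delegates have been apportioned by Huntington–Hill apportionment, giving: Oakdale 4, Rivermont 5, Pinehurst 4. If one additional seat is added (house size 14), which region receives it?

Priority for the next seat is population ÷ (√(s·(s+1))).
Priorities: Oakdale 39096.978, Rivermont 42141.408, Pinehurst 43620.767.
Highest priority: Pinehurst.

Pinehurst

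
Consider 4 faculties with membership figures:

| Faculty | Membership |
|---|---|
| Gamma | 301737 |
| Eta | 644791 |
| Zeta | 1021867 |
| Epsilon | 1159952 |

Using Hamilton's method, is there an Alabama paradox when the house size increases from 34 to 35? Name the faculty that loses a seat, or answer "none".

none

At 34 seats: Gamma 3, Eta 7, Zeta 11, Epsilon 13.
At 35 seats: Gamma 3, Eta 7, Zeta 12, Epsilon 13.
No faculty's allocation decreased.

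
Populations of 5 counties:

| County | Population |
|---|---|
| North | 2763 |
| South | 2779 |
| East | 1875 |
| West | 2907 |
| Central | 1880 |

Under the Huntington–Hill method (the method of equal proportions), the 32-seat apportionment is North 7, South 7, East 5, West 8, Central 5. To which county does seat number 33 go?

South

Priority for the next seat is population ÷ (√(s·(s+1))).
Priorities: North 369.221, South 371.359, East 342.327, West 342.593, Central 343.239.
Highest priority: South.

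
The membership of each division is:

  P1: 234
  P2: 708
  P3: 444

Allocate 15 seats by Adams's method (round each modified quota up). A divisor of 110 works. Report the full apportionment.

P1 3; P2 7; P3 5

With modified divisor 110: modified quotas P1 2.127, P2 6.436, P3 4.036.
Rounding up: P1 3, P2 7, P3 5 (total 15).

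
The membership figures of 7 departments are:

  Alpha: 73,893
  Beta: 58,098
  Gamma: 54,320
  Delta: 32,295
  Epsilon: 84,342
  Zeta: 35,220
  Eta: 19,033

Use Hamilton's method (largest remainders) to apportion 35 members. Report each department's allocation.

The standard divisor is 357201/35 ≈ 10205.743.
Standard quotas: Alpha 7.2403, Beta 5.6927, Gamma 5.3225, Delta 3.1644, Epsilon 8.2642, Zeta 3.4510, Eta 1.8649.
Lower quotas: Alpha 7, Beta 5, Gamma 5, Delta 3, Epsilon 8, Zeta 3, Eta 1 (sum 32, leaving 3 seats).
Remainders in descending order: Eta 0.8649, Beta 0.6927, Zeta 0.4510, Gamma 0.3225, Epsilon 0.2642, Alpha 0.2403, Delta 0.1644.
The surplus seats go to Eta, Beta, Zeta.

Alpha 7; Beta 6; Gamma 5; Delta 3; Epsilon 8; Zeta 4; Eta 2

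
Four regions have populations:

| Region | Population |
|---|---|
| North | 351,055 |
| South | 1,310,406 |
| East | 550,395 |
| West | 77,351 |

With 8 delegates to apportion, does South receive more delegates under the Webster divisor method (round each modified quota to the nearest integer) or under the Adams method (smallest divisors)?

Webster: North 1, South 5, East 2, West 0.
Adams: North 1, South 4, East 2, West 1.
South gets 5 under Webster and 4 under Adams.

Webster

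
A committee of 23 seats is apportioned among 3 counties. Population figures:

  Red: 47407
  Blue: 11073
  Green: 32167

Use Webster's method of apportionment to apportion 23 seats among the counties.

Red: 12, Blue: 3, Green: 8

Standard divisor 90647/23 ≈ 3941.174; standard quotas: Red 12.029, Blue 2.810, Green 8.162.
Rounding to the nearest integer gives Red 12, Blue 3, Green 8 — total 23, matching the house size, so no adjustment is needed.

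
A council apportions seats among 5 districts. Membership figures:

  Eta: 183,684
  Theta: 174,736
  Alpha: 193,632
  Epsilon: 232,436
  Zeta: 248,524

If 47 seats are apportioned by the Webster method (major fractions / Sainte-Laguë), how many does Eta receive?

Standard divisor 1033012/47 ≈ 21978.979; standard quotas: Eta 8.357, Theta 7.950, Alpha 8.810, Epsilon 10.575, Zeta 11.307.
Rounding to the nearest integer gives Eta 8, Theta 8, Alpha 9, Epsilon 11, Zeta 11 — total 47, matching the house size, so no adjustment is needed.
Eta receives 8.

8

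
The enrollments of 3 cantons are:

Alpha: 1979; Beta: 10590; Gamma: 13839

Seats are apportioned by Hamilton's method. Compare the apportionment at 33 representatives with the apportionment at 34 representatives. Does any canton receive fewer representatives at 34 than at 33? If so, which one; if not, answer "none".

At 33 seats: Alpha 3, Beta 13, Gamma 17.
At 34 seats: Alpha 2, Beta 14, Gamma 18.
Alpha drops from 3 to 2.

Alpha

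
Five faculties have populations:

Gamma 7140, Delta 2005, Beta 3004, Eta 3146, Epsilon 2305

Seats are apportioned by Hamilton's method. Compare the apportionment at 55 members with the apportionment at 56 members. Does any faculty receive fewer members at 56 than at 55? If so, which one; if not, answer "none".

none

At 55 seats: Gamma 22, Delta 6, Beta 10, Eta 10, Epsilon 7.
At 56 seats: Gamma 23, Delta 6, Beta 10, Eta 10, Epsilon 7.
No faculty's allocation decreased.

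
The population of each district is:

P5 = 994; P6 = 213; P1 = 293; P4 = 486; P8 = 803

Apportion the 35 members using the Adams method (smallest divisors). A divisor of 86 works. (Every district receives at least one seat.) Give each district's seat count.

With modified divisor 86: modified quotas P5 11.558, P6 2.477, P1 3.407, P4 5.651, P8 9.337.
Rounding up: P5 12, P6 3, P1 4, P4 6, P8 10 (total 35).

P5 12, P6 3, P1 4, P4 6, P8 10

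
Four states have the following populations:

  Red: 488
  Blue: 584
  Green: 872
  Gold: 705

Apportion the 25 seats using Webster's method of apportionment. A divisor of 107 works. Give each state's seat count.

With modified divisor 107: modified quotas Red 4.561, Blue 5.458, Green 8.150, Gold 6.589.
Rounding to the nearest integer: Red 5, Blue 5, Green 8, Gold 7 (total 25).

Red 5, Blue 5, Green 8, Gold 7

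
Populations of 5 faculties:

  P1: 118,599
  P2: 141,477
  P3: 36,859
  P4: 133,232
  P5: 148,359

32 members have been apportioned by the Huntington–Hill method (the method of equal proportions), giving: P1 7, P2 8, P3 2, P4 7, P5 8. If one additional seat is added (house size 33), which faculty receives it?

Priority for the next seat is population ÷ (√(s·(s+1))).
Priorities: P1 15848.458, P2 16673.224, P3 15047.624, P4 17803.875, P5 17484.276.
Highest priority: P4.

P4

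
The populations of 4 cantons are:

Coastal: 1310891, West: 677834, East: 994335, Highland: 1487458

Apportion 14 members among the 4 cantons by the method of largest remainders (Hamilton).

Coastal: 4; West: 2; East: 3; Highland: 5

Standard divisor: 4470518 ÷ 14 ≈ 319322.714.
Standard quotas: Coastal 4.1052, West 2.1227, East 3.1139, Highland 4.6582.
Lower quotas: Coastal 4, West 2, East 3, Highland 4 (sum 13, leaving 1 seat).
Remainders in descending order: Highland 0.6582, West 0.1227, East 0.1139, Coastal 0.1052.
The surplus seat goes to Highland.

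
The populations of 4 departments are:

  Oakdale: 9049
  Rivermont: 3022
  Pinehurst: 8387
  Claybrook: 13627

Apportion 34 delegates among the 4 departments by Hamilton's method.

The standard divisor is 34085/34 ≈ 1002.5.
Standard quotas: Oakdale 9.0264, Rivermont 3.0145, Pinehurst 8.3661, Claybrook 13.5930.
Lower quotas: Oakdale 9, Rivermont 3, Pinehurst 8, Claybrook 13 (sum 33, leaving 1 seat).
Remainders in descending order: Claybrook 0.5930, Pinehurst 0.3661, Oakdale 0.0264, Rivermont 0.0145.
The surplus seat goes to Claybrook.

Oakdale 9; Rivermont 3; Pinehurst 8; Claybrook 14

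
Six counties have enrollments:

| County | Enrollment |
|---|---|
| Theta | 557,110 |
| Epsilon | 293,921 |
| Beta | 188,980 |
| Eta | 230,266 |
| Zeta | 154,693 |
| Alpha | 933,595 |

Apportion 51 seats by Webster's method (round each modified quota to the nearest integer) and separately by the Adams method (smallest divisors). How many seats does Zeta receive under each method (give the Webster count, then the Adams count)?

3 and 4

Webster: Theta 12, Epsilon 6, Beta 4, Eta 5, Zeta 3, Alpha 21.
Adams: Theta 12, Epsilon 6, Beta 4, Eta 5, Zeta 4, Alpha 20.
Zeta gets 3 under Webster and 4 under Adams.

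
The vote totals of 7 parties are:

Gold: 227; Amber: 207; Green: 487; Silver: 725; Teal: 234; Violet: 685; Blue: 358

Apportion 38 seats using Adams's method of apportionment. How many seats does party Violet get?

9

Standard divisor 2923/38 ≈ 76.921; standard quotas: Gold 2.951, Amber 2.691, Green 6.331, Silver 9.425, Teal 3.042, Violet 8.905, Blue 4.654.
Rounding up gives 3, 3, 7, 10, 4, 9, 5 = 41 seats, so the divisor must be adjusted.
With modified divisor 83: modified quotas Gold 2.735, Amber 2.494, Green 5.867, Silver 8.735, Teal 2.819, Violet 8.253, Blue 4.313.
Rounding up: Gold 3, Amber 3, Green 6, Silver 9, Teal 3, Violet 9, Blue 5 (total 38).
Violet receives 9.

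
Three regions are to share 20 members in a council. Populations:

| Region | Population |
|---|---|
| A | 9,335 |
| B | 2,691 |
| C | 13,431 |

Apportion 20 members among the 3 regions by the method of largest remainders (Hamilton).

A 7, B 2, C 11

Total 25457; standard divisor 25457/20 ≈ 1272.85.
Standard quotas: A 7.3339, B 2.1142, C 10.5519.
Lower quotas: A 7, B 2, C 10 (sum 19, leaving 1 seat).
Remainders in descending order: C 0.5519, A 0.3339, B 0.1142.
Largest remainder: C receives the extra seat.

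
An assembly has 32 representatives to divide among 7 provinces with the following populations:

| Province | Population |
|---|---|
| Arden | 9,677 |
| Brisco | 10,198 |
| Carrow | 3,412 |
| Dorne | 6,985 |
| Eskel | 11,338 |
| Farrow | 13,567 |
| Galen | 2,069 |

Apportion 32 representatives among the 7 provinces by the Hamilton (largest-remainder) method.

Total 57246; standard divisor 57246/32 ≈ 1788.938.
Standard quotas: Arden 5.4094, Brisco 5.7006, Carrow 1.9073, Dorne 3.9046, Eskel 6.3378, Farrow 7.5838, Galen 1.1566.
Lower quotas: Arden 5, Brisco 5, Carrow 1, Dorne 3, Eskel 6, Farrow 7, Galen 1 (sum 28, leaving 4 seats).
Remainders in descending order: Carrow 0.9073, Dorne 0.9046, Brisco 0.7006, Farrow 0.5838, Arden 0.4094, Eskel 0.3378, Galen 0.1566.
The surplus seats go to Carrow, Dorne, Brisco, Farrow.

Arden 5, Brisco 6, Carrow 2, Dorne 4, Eskel 6, Farrow 8, Galen 1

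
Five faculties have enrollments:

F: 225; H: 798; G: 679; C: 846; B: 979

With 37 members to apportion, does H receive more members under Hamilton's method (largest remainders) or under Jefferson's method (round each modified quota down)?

Hamilton: F 2, H 9, G 7, C 9, B 10.
Jefferson: F 2, H 8, G 7, C 9, B 11.
H gets 9 under Hamilton and 8 under Jefferson.

Hamilton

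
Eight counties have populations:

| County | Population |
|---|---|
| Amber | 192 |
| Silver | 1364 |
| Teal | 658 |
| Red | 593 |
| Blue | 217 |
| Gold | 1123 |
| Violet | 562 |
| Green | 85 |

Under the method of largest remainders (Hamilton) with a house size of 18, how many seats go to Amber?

Standard divisor: 4794 ÷ 18 ≈ 266.333.
Standard quotas: Amber 0.721, Silver 5.121, Teal 2.471, Red 2.227, Blue 0.815, Gold 4.217, Violet 2.110, Green 0.319.
Lower quotas: Amber 0, Silver 5, Teal 2, Red 2, Blue 0, Gold 4, Violet 2, Green 0 (sum 15, leaving 3 seats).
Remainders in descending order: Blue 0.815, Amber 0.721, Teal 0.471, Green 0.319, Red 0.227, Gold 0.217, Silver 0.121, Violet 0.110.
Largest remainders: Blue, Amber, Teal receive the extra seats.
Amber receives 1.

1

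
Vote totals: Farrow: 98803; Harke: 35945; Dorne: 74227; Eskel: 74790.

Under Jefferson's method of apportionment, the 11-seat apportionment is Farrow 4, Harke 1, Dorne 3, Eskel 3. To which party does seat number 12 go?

Priority for the next seat is population ÷ (current seats + 1).
Priorities: Farrow 19760.600, Harke 17972.500, Dorne 18556.750, Eskel 18697.500.
Highest priority: Farrow.

Farrow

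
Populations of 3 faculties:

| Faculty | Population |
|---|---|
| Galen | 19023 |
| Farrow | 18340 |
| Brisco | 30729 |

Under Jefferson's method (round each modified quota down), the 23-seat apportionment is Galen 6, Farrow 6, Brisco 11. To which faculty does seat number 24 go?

Galen

Priority for the next seat is population ÷ (current seats + 1).
Priorities: Galen 2717.571, Farrow 2620.000, Brisco 2560.750.
Highest priority: Galen.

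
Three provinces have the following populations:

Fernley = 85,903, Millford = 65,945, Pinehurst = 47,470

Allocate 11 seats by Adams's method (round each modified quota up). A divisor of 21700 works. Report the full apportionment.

With modified divisor 21700: modified quotas Fernley 3.959, Millford 3.039, Pinehurst 2.188.
Rounding up: Fernley 4, Millford 4, Pinehurst 3 (total 11).

Fernley: 4, Millford: 4, Pinehurst: 3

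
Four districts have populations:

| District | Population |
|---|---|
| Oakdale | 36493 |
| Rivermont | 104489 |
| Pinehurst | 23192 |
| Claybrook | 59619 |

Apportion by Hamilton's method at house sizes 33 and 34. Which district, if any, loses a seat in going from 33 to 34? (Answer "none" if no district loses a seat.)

Pinehurst

At 33 seats: Oakdale 5, Rivermont 15, Pinehurst 4, Claybrook 9.
At 34 seats: Oakdale 6, Rivermont 16, Pinehurst 3, Claybrook 9.
Pinehurst drops from 4 to 3.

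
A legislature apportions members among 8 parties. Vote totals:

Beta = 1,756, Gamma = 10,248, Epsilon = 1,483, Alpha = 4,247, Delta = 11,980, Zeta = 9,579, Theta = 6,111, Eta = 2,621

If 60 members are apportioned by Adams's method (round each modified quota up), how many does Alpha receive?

5

Standard divisor 48025/60 ≈ 800.417; standard quotas: Beta 2.194, Gamma 12.803, Epsilon 1.853, Alpha 5.306, Delta 14.967, Zeta 11.968, Theta 7.635, Eta 3.275.
Rounding up gives 3, 13, 2, 6, 15, 12, 8, 4 = 63 seats, so the divisor must be adjusted.
With modified divisor 860: modified quotas Beta 2.042, Gamma 11.916, Epsilon 1.724, Alpha 4.938, Delta 13.930, Zeta 11.138, Theta 7.106, Eta 3.048.
Rounding up: Beta 3, Gamma 12, Epsilon 2, Alpha 5, Delta 14, Zeta 12, Theta 8, Eta 4 (total 60).
Alpha receives 5.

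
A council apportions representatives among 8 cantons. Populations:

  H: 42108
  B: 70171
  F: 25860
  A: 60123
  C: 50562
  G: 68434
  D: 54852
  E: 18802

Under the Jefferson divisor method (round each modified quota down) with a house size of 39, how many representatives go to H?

4

Standard divisor 390912/39 ≈ 10023.385; standard quotas: H 4.201, B 7.001, F 2.580, A 5.998, C 5.044, G 6.827, D 5.472, E 1.876.
Rounding down gives 4, 7, 2, 5, 5, 6, 5, 1 = 35 seats, so the divisor must be adjusted.
With modified divisor 9000: modified quotas H 4.679, B 7.797, F 2.873, A 6.680, C 5.618, G 7.604, D 6.095, E 2.089.
Rounding down: H 4, B 7, F 2, A 6, C 5, G 7, D 6, E 2 (total 39).
H receives 4.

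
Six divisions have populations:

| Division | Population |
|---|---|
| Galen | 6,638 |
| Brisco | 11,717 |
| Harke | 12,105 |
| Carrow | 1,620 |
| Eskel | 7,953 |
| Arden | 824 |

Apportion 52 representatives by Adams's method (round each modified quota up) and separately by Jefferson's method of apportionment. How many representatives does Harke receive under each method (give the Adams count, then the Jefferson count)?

Adams: Galen 9, Brisco 15, Harke 15, Carrow 2, Eskel 10, Arden 1.
Jefferson: Galen 8, Brisco 15, Harke 16, Carrow 2, Eskel 10, Arden 1.
Harke gets 15 under Adams and 16 under Jefferson.

15 and 16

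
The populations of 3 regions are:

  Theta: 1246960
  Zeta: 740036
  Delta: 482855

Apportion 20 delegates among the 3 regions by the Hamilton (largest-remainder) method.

Theta 10, Zeta 6, Delta 4

Standard divisor: 2469851 ÷ 20 ≈ 123492.55.
Standard quotas: Theta 10.0975, Zeta 5.9926, Delta 3.9100.
Lower quotas: Theta 10, Zeta 5, Delta 3 (sum 18, leaving 2 seats).
Remainders in descending order: Zeta 0.9926, Delta 0.9100, Theta 0.0975.
Largest remainders: Zeta, Delta receive the extra seats.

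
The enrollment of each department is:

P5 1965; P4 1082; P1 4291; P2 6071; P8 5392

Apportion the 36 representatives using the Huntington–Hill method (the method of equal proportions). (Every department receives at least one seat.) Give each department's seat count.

With divisor 521: modified quotas P5 3.772, P4 2.077, P1 8.236, P2 11.653, P8 10.349.
Geometric-mean thresholds: P5 √(3·4)=3.464, P4 √(2·3)=2.449, P1 √(8·9)=8.485, P2 √(11·12)=11.489, P8 √(10·11)=10.488.
Each quota rounded against its threshold gives P5 4, P4 2, P1 8, P2 12, P8 10 (total 36).

P5: 4; P4: 2; P1: 8; P2: 12; P8: 10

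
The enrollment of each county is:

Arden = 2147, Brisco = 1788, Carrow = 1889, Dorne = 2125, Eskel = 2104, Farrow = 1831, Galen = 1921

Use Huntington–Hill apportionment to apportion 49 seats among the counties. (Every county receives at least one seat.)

Arden: 8; Brisco: 6; Carrow: 7; Dorne: 8; Eskel: 7; Farrow: 6; Galen: 7

With divisor 283: modified quotas Arden 7.587, Brisco 6.318, Carrow 6.675, Dorne 7.509, Eskel 7.435, Farrow 6.470, Galen 6.788.
Geometric-mean thresholds: Arden √(7·8)=7.483, Brisco √(6·7)=6.481, Carrow √(6·7)=6.481, Dorne √(7·8)=7.483, Eskel √(7·8)=7.483, Farrow √(6·7)=6.481, Galen √(6·7)=6.481.
Each quota rounded against its threshold gives Arden 8, Brisco 6, Carrow 7, Dorne 8, Eskel 7, Farrow 6, Galen 7 (total 49).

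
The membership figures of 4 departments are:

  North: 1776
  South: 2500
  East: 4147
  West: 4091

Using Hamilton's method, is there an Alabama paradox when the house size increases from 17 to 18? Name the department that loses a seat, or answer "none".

none

At 17 seats: North 2, South 3, East 6, West 6.
At 18 seats: North 2, South 4, East 6, West 6.
No department's allocation decreased.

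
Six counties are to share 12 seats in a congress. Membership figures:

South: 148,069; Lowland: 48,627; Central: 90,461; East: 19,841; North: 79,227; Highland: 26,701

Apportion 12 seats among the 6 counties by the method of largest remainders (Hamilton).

South 4, Lowland 1, Central 3, East 1, North 2, Highland 1

Standard divisor: 412926 ÷ 12 ≈ 34410.5.
Standard quotas: South 4.3030, Lowland 1.4131, Central 2.6289, East 0.5766, North 2.3024, Highland 0.7760.
Lower quotas: South 4, Lowland 1, Central 2, East 0, North 2, Highland 0 (sum 9, leaving 3 seats).
Remainders in descending order: Highland 0.7760, Central 0.6289, East 0.5766, Lowland 0.4131, South 0.3030, North 0.3024.
The surplus seats go to Highland, Central, East.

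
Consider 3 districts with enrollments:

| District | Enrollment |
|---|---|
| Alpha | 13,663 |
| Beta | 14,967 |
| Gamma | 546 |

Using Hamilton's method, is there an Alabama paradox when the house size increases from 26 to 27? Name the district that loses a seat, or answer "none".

At 26 seats: Alpha 12, Beta 13, Gamma 1.
At 27 seats: Alpha 13, Beta 14, Gamma 0.
Gamma drops from 1 to 0.

Gamma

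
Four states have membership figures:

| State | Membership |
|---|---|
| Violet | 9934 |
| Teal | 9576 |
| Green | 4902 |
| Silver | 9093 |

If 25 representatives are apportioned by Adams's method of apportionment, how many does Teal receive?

7

Standard divisor 33505/25 ≈ 1340.2; standard quotas: Violet 7.412, Teal 7.145, Green 3.658, Silver 6.785.
Rounding up gives 8, 8, 4, 7 = 27 seats, so the divisor must be adjusted.
With modified divisor 1500: modified quotas Violet 6.623, Teal 6.384, Green 3.268, Silver 6.062.
Rounding up: Violet 7, Teal 7, Green 4, Silver 7 (total 25).
Teal receives 7.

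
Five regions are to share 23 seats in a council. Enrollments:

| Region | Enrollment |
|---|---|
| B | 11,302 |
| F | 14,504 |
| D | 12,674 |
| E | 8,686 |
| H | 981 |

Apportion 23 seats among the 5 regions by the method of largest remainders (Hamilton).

The standard divisor is 48147/23 ≈ 2093.348.
Standard quotas: B 5.3990, F 6.9286, D 6.0544, E 4.1493, H 0.4686.
Lower quotas: B 5, F 6, D 6, E 4, H 0 (sum 21, leaving 2 seats).
Remainders in descending order: F 0.9286, H 0.4686, B 0.3990, E 0.1493, D 0.0544.
Largest remainders: F, H receive the extra seats.

B: 5; F: 7; D: 6; E: 4; H: 1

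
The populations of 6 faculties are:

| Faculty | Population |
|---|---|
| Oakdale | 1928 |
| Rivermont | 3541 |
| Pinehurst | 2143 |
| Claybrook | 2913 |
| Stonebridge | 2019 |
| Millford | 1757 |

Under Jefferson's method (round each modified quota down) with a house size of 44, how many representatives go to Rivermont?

Standard divisor 14301/44 ≈ 325.023; standard quotas: Oakdale 5.932, Rivermont 10.895, Pinehurst 6.593, Claybrook 8.962, Stonebridge 6.212, Millford 5.406.
Rounding down gives 5, 10, 6, 8, 6, 5 = 40 seats, so the divisor must be adjusted.
With modified divisor 300: modified quotas Oakdale 6.427, Rivermont 11.803, Pinehurst 7.143, Claybrook 9.710, Stonebridge 6.730, Millford 5.857.
Rounding down: Oakdale 6, Rivermont 11, Pinehurst 7, Claybrook 9, Stonebridge 6, Millford 5 (total 44).
Rivermont receives 11.

11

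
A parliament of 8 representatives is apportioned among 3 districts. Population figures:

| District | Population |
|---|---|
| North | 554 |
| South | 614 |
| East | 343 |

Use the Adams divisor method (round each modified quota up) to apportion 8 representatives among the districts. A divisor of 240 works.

North 3, South 3, East 2

With modified divisor 240: modified quotas North 2.308, South 2.558, East 1.429.
Rounding up: North 3, South 3, East 2 (total 8).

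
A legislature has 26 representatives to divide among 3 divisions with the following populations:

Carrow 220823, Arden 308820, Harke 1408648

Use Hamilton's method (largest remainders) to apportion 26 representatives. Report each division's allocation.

Carrow 3, Arden 4, Harke 19

Standard divisor: 1938291 ÷ 26 ≈ 74549.654.
Standard quotas: Carrow 2.9621, Arden 4.1425, Harke 18.8954.
Lower quotas: Carrow 2, Arden 4, Harke 18 (sum 24, leaving 2 seats).
Remainders in descending order: Carrow 0.9621, Harke 0.8954, Arden 0.1425.
Largest remainders: Carrow, Harke receive the extra seats.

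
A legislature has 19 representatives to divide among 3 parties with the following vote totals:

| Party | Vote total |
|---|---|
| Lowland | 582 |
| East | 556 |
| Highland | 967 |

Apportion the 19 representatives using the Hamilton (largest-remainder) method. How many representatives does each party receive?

Lowland=5; East=5; Highland=9

The standard divisor is 2105/19 ≈ 110.789.
Standard quotas: Lowland 5.253, East 5.019, Highland 8.728.
Lower quotas: Lowland 5, East 5, Highland 8 (sum 18, leaving 1 seat).
Remainders in descending order: Highland 0.728, Lowland 0.253, East 0.019.
Largest remainder: Highland receives the extra seat.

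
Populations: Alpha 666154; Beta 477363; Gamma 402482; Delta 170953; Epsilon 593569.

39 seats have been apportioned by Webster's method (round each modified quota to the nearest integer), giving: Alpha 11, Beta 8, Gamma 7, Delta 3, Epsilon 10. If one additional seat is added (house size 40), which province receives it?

Alpha

Priority for the next seat is population ÷ (current seats + 0.5).
Priorities: Alpha 57926.435, Beta 56160.353, Gamma 53664.267, Delta 48843.714, Epsilon 56530.381.
Highest priority: Alpha.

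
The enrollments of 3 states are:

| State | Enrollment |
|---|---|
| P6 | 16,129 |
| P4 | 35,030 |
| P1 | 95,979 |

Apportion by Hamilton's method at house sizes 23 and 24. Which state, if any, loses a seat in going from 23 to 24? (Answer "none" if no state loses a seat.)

At 23 seats: P6 3, P4 5, P1 15.
At 24 seats: P6 2, P4 6, P1 16.
P6 drops from 3 to 2.

P6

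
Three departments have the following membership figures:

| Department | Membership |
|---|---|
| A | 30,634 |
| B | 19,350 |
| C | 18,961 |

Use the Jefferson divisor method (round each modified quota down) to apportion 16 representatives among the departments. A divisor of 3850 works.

A: 7, B: 5, C: 4

With modified divisor 3850: modified quotas A 7.957, B 5.026, C 4.925.
Rounding down: A 7, B 5, C 4 (total 16).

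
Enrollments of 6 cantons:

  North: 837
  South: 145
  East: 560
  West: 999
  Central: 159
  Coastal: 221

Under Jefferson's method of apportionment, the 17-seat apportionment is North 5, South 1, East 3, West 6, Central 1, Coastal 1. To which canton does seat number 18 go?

West

Priority for the next seat is population ÷ (current seats + 1).
Priorities: North 139.500, South 72.500, East 140.000, West 142.714, Central 79.500, Coastal 110.500.
Highest priority: West.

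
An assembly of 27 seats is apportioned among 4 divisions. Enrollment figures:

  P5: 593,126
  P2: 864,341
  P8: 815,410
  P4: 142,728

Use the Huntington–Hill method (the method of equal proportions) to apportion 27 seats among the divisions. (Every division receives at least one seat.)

P5=7; P2=9; P8=9; P4=2

With divisor 91315: modified quotas P5 6.495, P2 9.465, P8 8.930, P4 1.563.
Geometric-mean thresholds: P5 √(6·7)=6.481, P2 √(9·10)=9.487, P8 √(8·9)=8.485, P4 √(1·2)=1.414.
Each quota rounded against its threshold gives P5 7, P2 9, P8 9, P4 2 (total 27).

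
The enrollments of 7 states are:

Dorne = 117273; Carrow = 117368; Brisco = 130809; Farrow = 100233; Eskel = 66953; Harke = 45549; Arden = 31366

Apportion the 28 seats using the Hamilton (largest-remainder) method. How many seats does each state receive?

Standard divisor: 609551 ÷ 28 ≈ 21769.679.
Standard quotas: Dorne 5.3870, Carrow 5.3914, Brisco 6.0088, Farrow 4.6042, Eskel 3.0755, Harke 2.0923, Arden 1.4408.
Lower quotas: Dorne 5, Carrow 5, Brisco 6, Farrow 4, Eskel 3, Harke 2, Arden 1 (sum 26, leaving 2 seats).
Remainders in descending order: Farrow 0.6042, Arden 0.4408, Carrow 0.3914, Dorne 0.3870, Harke 0.0923, Eskel 0.0755, Brisco 0.0088.
Largest remainders: Farrow, Arden receive the extra seats.

Dorne: 5; Carrow: 5; Brisco: 6; Farrow: 5; Eskel: 3; Harke: 2; Arden: 2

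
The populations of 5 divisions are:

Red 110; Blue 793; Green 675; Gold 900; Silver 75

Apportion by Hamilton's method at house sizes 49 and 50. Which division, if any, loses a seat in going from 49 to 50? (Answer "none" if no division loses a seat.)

At 49 seats: Red 2, Blue 15, Green 13, Gold 17, Silver 2.
At 50 seats: Red 2, Blue 16, Green 13, Gold 18, Silver 1.
Silver drops from 2 to 1.

Silver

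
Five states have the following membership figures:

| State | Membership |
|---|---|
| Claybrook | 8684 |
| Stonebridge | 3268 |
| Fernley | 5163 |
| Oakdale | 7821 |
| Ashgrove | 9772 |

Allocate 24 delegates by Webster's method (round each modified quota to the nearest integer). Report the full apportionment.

Standard divisor 34708/24 ≈ 1446.167; standard quotas: Claybrook 6.005, Stonebridge 2.260, Fernley 3.570, Oakdale 5.408, Ashgrove 6.757.
Rounding to the nearest integer gives Claybrook 6, Stonebridge 2, Fernley 4, Oakdale 5, Ashgrove 7 — total 24, matching the house size, so no adjustment is needed.

Claybrook: 6, Stonebridge: 2, Fernley: 4, Oakdale: 5, Ashgrove: 7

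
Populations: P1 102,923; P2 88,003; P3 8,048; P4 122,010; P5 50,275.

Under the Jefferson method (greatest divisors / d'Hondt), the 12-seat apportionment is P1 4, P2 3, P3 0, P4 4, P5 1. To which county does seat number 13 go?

Priority for the next seat is population ÷ (current seats + 1).
Priorities: P1 20584.600, P2 22000.750, P3 8048.000, P4 24402.000, P5 25137.500.
Highest priority: P5.

P5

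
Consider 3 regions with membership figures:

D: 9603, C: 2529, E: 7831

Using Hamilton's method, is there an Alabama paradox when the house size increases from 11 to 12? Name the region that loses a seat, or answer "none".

C

At 11 seats: D 5, C 2, E 4.
At 12 seats: D 6, C 1, E 5.
C drops from 2 to 1.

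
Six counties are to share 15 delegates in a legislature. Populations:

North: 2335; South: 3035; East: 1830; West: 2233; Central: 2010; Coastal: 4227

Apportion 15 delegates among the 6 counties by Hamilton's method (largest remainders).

The standard divisor is 15670/15 ≈ 1044.667.
Standard quotas: North 2.235, South 2.905, East 1.752, West 2.138, Central 1.924, Coastal 4.046.
Lower quotas: North 2, South 2, East 1, West 2, Central 1, Coastal 4 (sum 12, leaving 3 seats).
Remainders in descending order: Central 0.924, South 0.905, East 0.752, North 0.235, West 0.138, Coastal 0.046.
The surplus seats go to Central, South, East.

North: 2, South: 3, East: 2, West: 2, Central: 2, Coastal: 4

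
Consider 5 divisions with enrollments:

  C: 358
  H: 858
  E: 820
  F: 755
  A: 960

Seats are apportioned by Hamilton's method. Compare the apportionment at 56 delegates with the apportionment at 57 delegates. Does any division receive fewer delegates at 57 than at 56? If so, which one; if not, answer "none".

At 56 seats: C 6, H 13, E 12, F 11, A 14.
At 57 seats: C 5, H 13, E 12, F 12, A 15.
C drops from 6 to 5.

C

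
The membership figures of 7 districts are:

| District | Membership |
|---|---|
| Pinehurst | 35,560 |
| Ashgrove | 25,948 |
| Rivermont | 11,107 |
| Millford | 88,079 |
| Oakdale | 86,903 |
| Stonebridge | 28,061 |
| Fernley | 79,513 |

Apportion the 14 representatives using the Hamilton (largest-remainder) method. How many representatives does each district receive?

Total 355171; standard divisor 355171/14 ≈ 25369.357.
Standard quotas: Pinehurst 1.4017, Ashgrove 1.0228, Rivermont 0.4378, Millford 3.4719, Oakdale 3.4255, Stonebridge 1.1061, Fernley 3.1342.
Lower quotas: Pinehurst 1, Ashgrove 1, Rivermont 0, Millford 3, Oakdale 3, Stonebridge 1, Fernley 3 (sum 12, leaving 2 seats).
Remainders in descending order: Millford 0.4719, Rivermont 0.4378, Oakdale 0.4255, Pinehurst 0.4017, Fernley 0.1342, Stonebridge 0.1061, Ashgrove 0.0228.
The surplus seats go to Millford, Rivermont.

Pinehurst=1, Ashgrove=1, Rivermont=1, Millford=4, Oakdale=3, Stonebridge=1, Fernley=3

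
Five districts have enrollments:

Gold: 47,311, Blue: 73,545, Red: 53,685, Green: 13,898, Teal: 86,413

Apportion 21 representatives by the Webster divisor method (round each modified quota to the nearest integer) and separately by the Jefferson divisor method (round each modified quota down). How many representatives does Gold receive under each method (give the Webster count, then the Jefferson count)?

Webster: Gold 4, Blue 6, Red 4, Green 1, Teal 6.
Jefferson: Gold 3, Blue 6, Red 4, Green 1, Teal 7.
Gold gets 4 under Webster and 3 under Jefferson.

4 and 3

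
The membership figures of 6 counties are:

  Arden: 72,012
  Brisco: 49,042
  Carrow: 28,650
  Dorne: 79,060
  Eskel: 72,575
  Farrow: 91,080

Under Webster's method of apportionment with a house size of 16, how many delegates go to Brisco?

2

Standard divisor 392419/16 ≈ 24526.188; standard quotas: Arden 2.936, Brisco 2.000, Carrow 1.168, Dorne 3.223, Eskel 2.959, Farrow 3.714.
Rounding to the nearest integer gives Arden 3, Brisco 2, Carrow 1, Dorne 3, Eskel 3, Farrow 4 — total 16, matching the house size, so no adjustment is needed.
Brisco receives 2.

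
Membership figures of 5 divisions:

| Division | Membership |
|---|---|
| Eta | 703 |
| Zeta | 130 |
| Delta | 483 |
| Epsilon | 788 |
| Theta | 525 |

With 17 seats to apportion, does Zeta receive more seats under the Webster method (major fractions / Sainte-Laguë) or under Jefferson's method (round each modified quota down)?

Webster: Eta 5, Zeta 1, Delta 3, Epsilon 5, Theta 3.
Jefferson: Eta 5, Zeta 0, Delta 3, Epsilon 6, Theta 3.
Zeta gets 1 under Webster and 0 under Jefferson.

Webster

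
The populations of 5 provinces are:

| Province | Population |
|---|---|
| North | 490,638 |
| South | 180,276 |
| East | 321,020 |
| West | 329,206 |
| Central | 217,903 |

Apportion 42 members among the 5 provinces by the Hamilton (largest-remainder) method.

Standard divisor: 1539043 ÷ 42 ≈ 36643.881.
Standard quotas: North 13.3894, South 4.9197, East 8.7605, West 8.9839, Central 5.9465.
Lower quotas: North 13, South 4, East 8, West 8, Central 5 (sum 38, leaving 4 seats).
Remainders in descending order: West 0.9839, Central 0.9465, South 0.9197, East 0.7605, North 0.3894.
The surplus seats go to West, Central, South, East.

North 13, South 5, East 9, West 9, Central 6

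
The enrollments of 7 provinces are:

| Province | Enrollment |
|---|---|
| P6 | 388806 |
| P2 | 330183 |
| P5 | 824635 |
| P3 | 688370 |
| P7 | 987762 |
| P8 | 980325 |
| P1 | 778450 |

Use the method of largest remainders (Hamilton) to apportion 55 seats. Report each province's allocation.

The standard divisor is 4978531/55 ≈ 90518.745.
Standard quotas: P6 4.2953, P2 3.6477, P5 9.1101, P3 7.6047, P7 10.9122, P8 10.8301, P1 8.5999.
Lower quotas: P6 4, P2 3, P5 9, P3 7, P7 10, P8 10, P1 8 (sum 51, leaving 4 seats).
Remainders in descending order: P7 0.9122, P8 0.8301, P2 0.6477, P3 0.6047, P1 0.5999, P6 0.2953, P5 0.1101.
Largest remainders: P7, P8, P2, P3 receive the extra seats.

P6: 4, P2: 4, P5: 9, P3: 8, P7: 11, P8: 11, P1: 8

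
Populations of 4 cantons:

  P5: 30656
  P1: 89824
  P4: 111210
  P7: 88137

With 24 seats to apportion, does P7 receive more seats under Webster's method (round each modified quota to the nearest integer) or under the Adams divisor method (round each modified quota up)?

Webster

Webster: P5 2, P1 7, P4 8, P7 7.
Adams: P5 3, P1 7, P4 8, P7 6.
P7 gets 7 under Webster and 6 under Adams.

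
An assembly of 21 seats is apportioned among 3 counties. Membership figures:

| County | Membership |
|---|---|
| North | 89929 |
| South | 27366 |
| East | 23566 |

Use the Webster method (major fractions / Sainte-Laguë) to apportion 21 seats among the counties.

North 13; South 4; East 4

Standard divisor 140861/21 ≈ 6707.667; standard quotas: North 13.407, South 4.080, East 3.513.
Rounding to the nearest integer gives North 13, South 4, East 4 — total 21, matching the house size, so no adjustment is needed.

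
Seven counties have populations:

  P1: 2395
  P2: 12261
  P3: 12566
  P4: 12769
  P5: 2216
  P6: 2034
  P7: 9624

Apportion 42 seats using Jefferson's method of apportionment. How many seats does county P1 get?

Standard divisor 53865/42 ≈ 1282.5; standard quotas: P1 1.867, P2 9.560, P3 9.798, P4 9.956, P5 1.728, P6 1.586, P7 7.504.
Rounding down gives 1, 9, 9, 9, 1, 1, 7 = 37 seats, so the divisor must be adjusted.
With modified divisor 1180: modified quotas P1 2.030, P2 10.391, P3 10.649, P4 10.821, P5 1.878, P6 1.724, P7 8.156.
Rounding down: P1 2, P2 10, P3 10, P4 10, P5 1, P6 1, P7 8 (total 42).
P1 receives 2.

2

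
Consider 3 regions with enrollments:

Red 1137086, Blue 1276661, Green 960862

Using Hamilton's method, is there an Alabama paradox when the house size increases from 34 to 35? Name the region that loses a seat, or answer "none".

At 34 seats: Red 11, Blue 13, Green 10.
At 35 seats: Red 12, Blue 13, Green 10.
No region's allocation decreased.

none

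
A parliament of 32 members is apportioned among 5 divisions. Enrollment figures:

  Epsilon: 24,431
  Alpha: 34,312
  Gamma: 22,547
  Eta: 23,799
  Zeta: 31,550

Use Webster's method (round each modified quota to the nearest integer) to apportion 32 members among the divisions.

Epsilon=6; Alpha=8; Gamma=5; Eta=6; Zeta=7

Standard divisor 136639/32 ≈ 4269.969; standard quotas: Epsilon 5.722, Alpha 8.036, Gamma 5.280, Eta 5.574, Zeta 7.389.
Rounding to the nearest integer gives Epsilon 6, Alpha 8, Gamma 5, Eta 6, Zeta 7 — total 32, matching the house size, so no adjustment is needed.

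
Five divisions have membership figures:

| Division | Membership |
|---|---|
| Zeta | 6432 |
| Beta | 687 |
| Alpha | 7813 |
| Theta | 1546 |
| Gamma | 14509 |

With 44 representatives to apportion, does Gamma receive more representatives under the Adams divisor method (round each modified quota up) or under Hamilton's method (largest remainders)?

Adams: Zeta 9, Beta 1, Alpha 11, Theta 3, Gamma 20.
Hamilton: Zeta 9, Beta 1, Alpha 11, Theta 2, Gamma 21.
Gamma gets 20 under Adams and 21 under Hamilton.

Hamilton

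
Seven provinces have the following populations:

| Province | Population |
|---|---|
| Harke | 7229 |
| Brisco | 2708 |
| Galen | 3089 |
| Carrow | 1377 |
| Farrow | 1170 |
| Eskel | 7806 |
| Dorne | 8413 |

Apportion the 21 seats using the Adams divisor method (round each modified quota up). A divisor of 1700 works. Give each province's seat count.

With modified divisor 1700: modified quotas Harke 4.252, Brisco 1.593, Galen 1.817, Carrow 0.810, Farrow 0.688, Eskel 4.592, Dorne 4.949.
Rounding up: Harke 5, Brisco 2, Galen 2, Carrow 1, Farrow 1, Eskel 5, Dorne 5 (total 21).

Harke 5, Brisco 2, Galen 2, Carrow 1, Farrow 1, Eskel 5, Dorne 5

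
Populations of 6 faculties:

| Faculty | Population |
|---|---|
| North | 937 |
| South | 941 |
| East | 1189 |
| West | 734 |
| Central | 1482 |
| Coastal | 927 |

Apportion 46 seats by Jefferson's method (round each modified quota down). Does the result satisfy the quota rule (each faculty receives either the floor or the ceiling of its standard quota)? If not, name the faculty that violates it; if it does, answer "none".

none

Standard quotas: North 6.941, South 6.970, East 8.807, West 5.437, Central 10.978, Coastal 6.867.
Jefferson allocation: North 7, South 7, East 9, West 5, Central 11, Coastal 7.
Every allocation lies between the lower and upper quota.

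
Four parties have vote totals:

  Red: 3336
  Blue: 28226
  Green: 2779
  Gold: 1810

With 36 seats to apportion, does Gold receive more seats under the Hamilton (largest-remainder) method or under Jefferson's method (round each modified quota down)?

Hamilton

Hamilton: Red 3, Blue 28, Green 3, Gold 2.
Jefferson: Red 3, Blue 30, Green 2, Gold 1.
Gold gets 2 under Hamilton and 1 under Jefferson.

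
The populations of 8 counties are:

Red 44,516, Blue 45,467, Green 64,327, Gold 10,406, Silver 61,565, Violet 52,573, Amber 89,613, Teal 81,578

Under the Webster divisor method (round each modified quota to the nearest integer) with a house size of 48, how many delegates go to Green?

Standard divisor 450045/48 ≈ 9375.938; standard quotas: Red 4.748, Blue 4.849, Green 6.861, Gold 1.110, Silver 6.566, Violet 5.607, Amber 9.558, Teal 8.701.
Rounding to the nearest integer gives 5, 5, 7, 1, 7, 6, 10, 9 = 50 seats, so the divisor must be adjusted.
With modified divisor 9520: modified quotas Red 4.676, Blue 4.776, Green 6.757, Gold 1.093, Silver 6.467, Violet 5.522, Amber 9.413, Teal 8.569.
Rounding to the nearest integer: Red 5, Blue 5, Green 7, Gold 1, Silver 6, Violet 6, Amber 9, Teal 9 (total 48).
Green receives 7.

7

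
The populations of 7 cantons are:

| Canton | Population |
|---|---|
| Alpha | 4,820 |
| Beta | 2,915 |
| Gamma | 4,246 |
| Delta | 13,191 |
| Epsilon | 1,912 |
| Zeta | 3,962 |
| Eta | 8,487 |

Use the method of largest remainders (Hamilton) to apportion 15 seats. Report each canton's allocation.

Alpha: 2; Beta: 1; Gamma: 2; Delta: 5; Epsilon: 1; Zeta: 1; Eta: 3

The standard divisor is 39533/15 ≈ 2635.533.
Standard quotas: Alpha 1.8289, Beta 1.1060, Gamma 1.6111, Delta 5.0051, Epsilon 0.7255, Zeta 1.5033, Eta 3.2202.
Lower quotas: Alpha 1, Beta 1, Gamma 1, Delta 5, Epsilon 0, Zeta 1, Eta 3 (sum 12, leaving 3 seats).
Remainders in descending order: Alpha 0.8289, Epsilon 0.7255, Gamma 0.6111, Zeta 0.5033, Eta 0.2202, Beta 0.1060, Delta 0.0051.
Largest remainders: Alpha, Epsilon, Gamma receive the extra seats.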